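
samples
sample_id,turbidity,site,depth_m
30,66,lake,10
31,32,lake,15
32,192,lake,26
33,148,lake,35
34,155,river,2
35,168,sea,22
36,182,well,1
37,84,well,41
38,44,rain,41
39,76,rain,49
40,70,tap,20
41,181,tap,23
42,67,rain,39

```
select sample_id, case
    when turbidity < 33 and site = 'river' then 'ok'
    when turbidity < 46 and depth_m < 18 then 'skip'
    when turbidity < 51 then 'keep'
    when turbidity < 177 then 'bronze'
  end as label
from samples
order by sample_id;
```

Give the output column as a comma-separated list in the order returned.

bronze, skip, NULL, bronze, bronze, bronze, NULL, bronze, keep, bronze, bronze, NULL, bronze

sample_id=30: turbidity < 177 → bronze
sample_id=31: turbidity < 46 and depth_m < 18 → skip
sample_id=32: (no match → NULL) → NULL
sample_id=33: turbidity < 177 → bronze
sample_id=34: turbidity < 177 → bronze
sample_id=35: turbidity < 177 → bronze
sample_id=36: (no match → NULL) → NULL
sample_id=37: turbidity < 177 → bronze
sample_id=38: turbidity < 51 → keep
sample_id=39: turbidity < 177 → bronze
sample_id=40: turbidity < 177 → bronze
sample_id=41: (no match → NULL) → NULL
sample_id=42: turbidity < 177 → bronze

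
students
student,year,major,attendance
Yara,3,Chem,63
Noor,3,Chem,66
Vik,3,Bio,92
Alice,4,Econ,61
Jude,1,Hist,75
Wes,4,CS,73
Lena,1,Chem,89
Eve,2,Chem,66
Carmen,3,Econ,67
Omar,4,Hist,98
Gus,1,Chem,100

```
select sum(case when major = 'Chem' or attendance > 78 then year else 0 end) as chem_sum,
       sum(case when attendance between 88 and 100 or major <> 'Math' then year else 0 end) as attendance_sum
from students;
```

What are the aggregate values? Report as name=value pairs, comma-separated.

[chem_sum: major = 'Chem' or attendance > 78]
student=Yara: ✓ → 3
student=Noor: ✓ → 3
student=Vik: ✓ → 3
student=Alice: ✗
student=Jude: ✗
student=Wes: ✗
student=Lena: ✓ → 1
student=Eve: ✓ → 2
student=Carmen: ✗
student=Omar: ✓ → 4
student=Gus: ✓ → 1
chem_sum = 3 + 3 + 3 + 1 + 2 + 4 + 1 = 17
—
[attendance_sum: attendance between 88 and 100 or major <> 'Math']
student=Yara: ✓ → 3
student=Noor: ✓ → 3
student=Vik: ✓ → 3
student=Alice: ✓ → 4
student=Jude: ✓ → 1
student=Wes: ✓ → 4
student=Lena: ✓ → 1
student=Eve: ✓ → 2
student=Carmen: ✓ → 3
student=Omar: ✓ → 4
student=Gus: ✓ → 1
attendance_sum = 3 + 3 + 3 + 4 + 1 + 4 + 1 + 2 + 3 + 4 + 1 = 29

chem_sum=17, attendance_sum=29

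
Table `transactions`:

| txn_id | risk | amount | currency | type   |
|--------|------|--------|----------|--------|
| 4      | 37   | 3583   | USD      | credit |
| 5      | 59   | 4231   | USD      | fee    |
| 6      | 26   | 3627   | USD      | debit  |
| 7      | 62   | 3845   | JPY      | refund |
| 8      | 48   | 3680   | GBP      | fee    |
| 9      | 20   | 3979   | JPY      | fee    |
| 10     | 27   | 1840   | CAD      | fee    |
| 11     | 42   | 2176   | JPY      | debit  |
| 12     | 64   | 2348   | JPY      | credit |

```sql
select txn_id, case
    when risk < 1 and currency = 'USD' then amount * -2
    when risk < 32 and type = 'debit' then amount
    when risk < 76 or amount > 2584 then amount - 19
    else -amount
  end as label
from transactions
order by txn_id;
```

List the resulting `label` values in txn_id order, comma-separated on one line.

txn_id=4: risk < 76 or amount > 2584 → 3564
txn_id=5: risk < 76 or amount > 2584 → 4212
txn_id=6: risk < 32 and type = 'debit' → 3627
txn_id=7: risk < 76 or amount > 2584 → 3826
txn_id=8: risk < 76 or amount > 2584 → 3661
txn_id=9: risk < 76 or amount > 2584 → 3960
txn_id=10: risk < 76 or amount > 2584 → 1821
txn_id=11: risk < 76 or amount > 2584 → 2157
txn_id=12: risk < 76 or amount > 2584 → 2329

3564, 4212, 3627, 3826, 3661, 3960, 1821, 2157, 2329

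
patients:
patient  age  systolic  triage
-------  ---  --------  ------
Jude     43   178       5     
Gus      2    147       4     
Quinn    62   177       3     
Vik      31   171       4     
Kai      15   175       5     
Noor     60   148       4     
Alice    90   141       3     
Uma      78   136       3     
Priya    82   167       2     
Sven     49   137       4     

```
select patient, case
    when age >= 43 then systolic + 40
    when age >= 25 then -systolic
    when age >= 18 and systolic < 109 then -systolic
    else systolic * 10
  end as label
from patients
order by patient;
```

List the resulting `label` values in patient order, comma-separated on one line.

181, 1470, 218, 1750, 188, 207, 217, 177, 176, -171

patient=Alice: age >= 43 → 181
patient=Gus: ELSE → 1470
patient=Jude: age >= 43 → 218
patient=Kai: ELSE → 1750
patient=Noor: age >= 43 → 188
patient=Priya: age >= 43 → 207
patient=Quinn: age >= 43 → 217
patient=Sven: age >= 43 → 177
patient=Uma: age >= 43 → 176
patient=Vik: age >= 25 → -171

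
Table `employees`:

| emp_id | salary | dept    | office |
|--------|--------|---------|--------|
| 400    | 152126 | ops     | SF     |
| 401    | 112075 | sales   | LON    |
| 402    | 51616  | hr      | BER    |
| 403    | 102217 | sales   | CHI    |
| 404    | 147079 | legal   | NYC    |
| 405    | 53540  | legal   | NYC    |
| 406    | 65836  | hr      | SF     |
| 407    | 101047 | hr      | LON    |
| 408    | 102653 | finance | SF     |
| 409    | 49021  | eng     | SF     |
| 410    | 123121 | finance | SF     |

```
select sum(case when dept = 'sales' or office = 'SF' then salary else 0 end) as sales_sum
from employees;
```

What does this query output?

707049

emp_id=400: ✓ → 152126
emp_id=401: ✓ → 112075
emp_id=402: ✗
emp_id=403: ✓ → 102217
emp_id=404: ✗
emp_id=405: ✗
emp_id=406: ✓ → 65836
emp_id=407: ✗
emp_id=408: ✓ → 102653
emp_id=409: ✓ → 49021
emp_id=410: ✓ → 123121
sales_sum = 152126 + 112075 + 102217 + 65836 + 102653 + 49021 + 123121 = 707049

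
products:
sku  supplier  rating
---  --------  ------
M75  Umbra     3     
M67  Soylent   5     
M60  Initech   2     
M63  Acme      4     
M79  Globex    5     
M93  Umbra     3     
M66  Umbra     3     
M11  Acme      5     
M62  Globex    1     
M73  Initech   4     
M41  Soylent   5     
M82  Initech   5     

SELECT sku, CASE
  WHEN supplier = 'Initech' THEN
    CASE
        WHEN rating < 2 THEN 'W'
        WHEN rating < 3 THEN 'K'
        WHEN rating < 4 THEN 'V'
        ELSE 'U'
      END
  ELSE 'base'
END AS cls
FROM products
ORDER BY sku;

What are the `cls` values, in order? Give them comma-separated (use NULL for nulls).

base, base, K, base, base, base, base, U, base, base, U, base

sku=M11: supplier='Acme' → outer ELSE → base
sku=M41: supplier='Soylent' → outer ELSE → base
sku=M60: supplier='Initech' → inner[rating < 3] → K
sku=M62: supplier='Globex' → outer ELSE → base
sku=M63: supplier='Acme' → outer ELSE → base
sku=M66: supplier='Umbra' → outer ELSE → base
sku=M67: supplier='Soylent' → outer ELSE → base
sku=M73: supplier='Initech' → inner[ELSE] → U
sku=M75: supplier='Umbra' → outer ELSE → base
sku=M79: supplier='Globex' → outer ELSE → base
sku=M82: supplier='Initech' → inner[ELSE] → U
sku=M93: supplier='Umbra' → outer ELSE → base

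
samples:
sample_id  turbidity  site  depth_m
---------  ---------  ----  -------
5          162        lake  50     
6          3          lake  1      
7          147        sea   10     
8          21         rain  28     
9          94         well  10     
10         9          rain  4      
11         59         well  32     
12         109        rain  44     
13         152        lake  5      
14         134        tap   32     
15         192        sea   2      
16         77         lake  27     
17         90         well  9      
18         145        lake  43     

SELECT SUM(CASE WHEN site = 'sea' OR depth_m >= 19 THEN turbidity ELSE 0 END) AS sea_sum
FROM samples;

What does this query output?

sample_id=5: ✓ → 162
sample_id=6: ✗
sample_id=7: ✓ → 147
sample_id=8: ✓ → 21
sample_id=9: ✗
sample_id=10: ✗
sample_id=11: ✓ → 59
sample_id=12: ✓ → 109
sample_id=13: ✗
sample_id=14: ✓ → 134
sample_id=15: ✓ → 192
sample_id=16: ✓ → 77
sample_id=17: ✗
sample_id=18: ✓ → 145
sea_sum = 162 + 147 + 21 + 59 + 109 + 134 + 192 + 77 + 145 = 1046

1046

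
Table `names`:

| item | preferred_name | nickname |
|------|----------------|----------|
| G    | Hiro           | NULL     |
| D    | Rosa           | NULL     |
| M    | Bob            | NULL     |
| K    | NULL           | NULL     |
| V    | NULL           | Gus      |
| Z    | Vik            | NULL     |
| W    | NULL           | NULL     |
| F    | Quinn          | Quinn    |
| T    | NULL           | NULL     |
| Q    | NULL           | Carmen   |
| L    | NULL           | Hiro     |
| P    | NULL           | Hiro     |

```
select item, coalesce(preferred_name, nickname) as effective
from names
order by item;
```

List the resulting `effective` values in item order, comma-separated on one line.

Rosa, Quinn, Hiro, NULL, Hiro, Bob, Hiro, Carmen, NULL, Gus, NULL, Vik

item=D: preferred_name=Rosa → Rosa
item=F: preferred_name=Quinn → Quinn
item=G: preferred_name=Hiro → Hiro
item=K: preferred_name=NULL, nickname=NULL (all NULL) → NULL
item=L: preferred_name=NULL, nickname=Hiro → Hiro
item=M: preferred_name=Bob → Bob
item=P: preferred_name=NULL, nickname=Hiro → Hiro
item=Q: preferred_name=NULL, nickname=Carmen → Carmen
item=T: preferred_name=NULL, nickname=NULL (all NULL) → NULL
item=V: preferred_name=NULL, nickname=Gus → Gus
item=W: preferred_name=NULL, nickname=NULL (all NULL) → NULL
item=Z: preferred_name=Vik → Vik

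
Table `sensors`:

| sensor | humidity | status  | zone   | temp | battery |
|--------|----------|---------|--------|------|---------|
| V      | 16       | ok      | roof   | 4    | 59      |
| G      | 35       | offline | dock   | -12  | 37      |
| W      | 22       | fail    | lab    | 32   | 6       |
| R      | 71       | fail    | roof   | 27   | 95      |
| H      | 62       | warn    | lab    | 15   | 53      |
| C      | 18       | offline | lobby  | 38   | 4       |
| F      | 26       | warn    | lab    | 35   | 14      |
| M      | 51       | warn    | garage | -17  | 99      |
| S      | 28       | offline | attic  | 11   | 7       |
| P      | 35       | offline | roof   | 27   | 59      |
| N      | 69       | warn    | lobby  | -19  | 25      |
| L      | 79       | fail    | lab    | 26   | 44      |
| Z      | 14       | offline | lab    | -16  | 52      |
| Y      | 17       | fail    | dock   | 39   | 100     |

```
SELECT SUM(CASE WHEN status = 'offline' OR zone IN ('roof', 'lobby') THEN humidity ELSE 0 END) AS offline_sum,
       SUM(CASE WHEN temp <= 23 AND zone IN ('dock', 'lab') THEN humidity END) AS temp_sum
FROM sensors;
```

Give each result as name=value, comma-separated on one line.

offline_sum=286, temp_sum=111

[offline_sum: status = 'offline' OR zone IN ('roof', 'lobby')]
sensor=V: ✓ → 16
sensor=G: ✓ → 35
sensor=W: ✗
sensor=R: ✓ → 71
sensor=H: ✗
sensor=C: ✓ → 18
sensor=F: ✗
sensor=M: ✗
sensor=S: ✓ → 28
sensor=P: ✓ → 35
sensor=N: ✓ → 69
sensor=L: ✗
sensor=Z: ✓ → 14
sensor=Y: ✗
offline_sum = 16 + 35 + 71 + 18 + 28 + 35 + 69 + 14 = 286
—
[temp_sum: temp <= 23 AND zone IN ('dock', 'lab')]
sensor=V: ✗
sensor=G: ✓ → 35
sensor=W: ✗
sensor=R: ✗
sensor=H: ✓ → 62
sensor=C: ✗
sensor=F: ✗
sensor=M: ✗
sensor=S: ✗
sensor=P: ✗
sensor=N: ✗
sensor=L: ✗
sensor=Z: ✓ → 14
sensor=Y: ✗
temp_sum = 35 + 62 + 14 = 111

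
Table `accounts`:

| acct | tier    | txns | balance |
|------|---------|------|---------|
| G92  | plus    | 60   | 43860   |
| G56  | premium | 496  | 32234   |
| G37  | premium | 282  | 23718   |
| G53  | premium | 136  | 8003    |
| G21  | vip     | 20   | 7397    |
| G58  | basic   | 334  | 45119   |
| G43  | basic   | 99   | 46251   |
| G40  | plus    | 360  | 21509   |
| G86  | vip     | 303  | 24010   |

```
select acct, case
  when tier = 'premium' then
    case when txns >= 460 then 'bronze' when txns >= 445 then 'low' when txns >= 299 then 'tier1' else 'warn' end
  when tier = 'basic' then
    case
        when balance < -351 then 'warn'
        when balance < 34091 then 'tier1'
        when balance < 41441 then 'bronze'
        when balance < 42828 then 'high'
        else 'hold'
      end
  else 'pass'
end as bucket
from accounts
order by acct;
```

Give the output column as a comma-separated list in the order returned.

pass, warn, pass, hold, warn, bronze, hold, pass, pass

acct=G21: tier='vip' → outer ELSE → pass
acct=G37: tier='premium' → inner[ELSE] → warn
acct=G40: tier='plus' → outer ELSE → pass
acct=G43: tier='basic' → inner[ELSE] → hold
acct=G53: tier='premium' → inner[ELSE] → warn
acct=G56: tier='premium' → inner[txns >= 460] → bronze
acct=G58: tier='basic' → inner[ELSE] → hold
acct=G86: tier='vip' → outer ELSE → pass
acct=G92: tier='plus' → outer ELSE → pass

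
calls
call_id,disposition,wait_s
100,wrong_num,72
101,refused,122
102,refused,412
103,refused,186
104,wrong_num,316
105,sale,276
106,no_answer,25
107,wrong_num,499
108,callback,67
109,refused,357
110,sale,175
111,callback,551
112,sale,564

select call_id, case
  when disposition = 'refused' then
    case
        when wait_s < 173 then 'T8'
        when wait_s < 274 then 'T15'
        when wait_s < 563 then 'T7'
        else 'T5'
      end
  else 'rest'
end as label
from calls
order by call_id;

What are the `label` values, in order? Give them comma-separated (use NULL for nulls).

call_id=100: disposition='wrong_num' → outer ELSE → rest
call_id=101: disposition='refused' → inner[wait_s < 173] → T8
call_id=102: disposition='refused' → inner[wait_s < 563] → T7
call_id=103: disposition='refused' → inner[wait_s < 274] → T15
call_id=104: disposition='wrong_num' → outer ELSE → rest
call_id=105: disposition='sale' → outer ELSE → rest
call_id=106: disposition='no_answer' → outer ELSE → rest
call_id=107: disposition='wrong_num' → outer ELSE → rest
call_id=108: disposition='callback' → outer ELSE → rest
call_id=109: disposition='refused' → inner[wait_s < 563] → T7
call_id=110: disposition='sale' → outer ELSE → rest
call_id=111: disposition='callback' → outer ELSE → rest
call_id=112: disposition='sale' → outer ELSE → rest

rest, T8, T7, T15, rest, rest, rest, rest, rest, T7, rest, rest, rest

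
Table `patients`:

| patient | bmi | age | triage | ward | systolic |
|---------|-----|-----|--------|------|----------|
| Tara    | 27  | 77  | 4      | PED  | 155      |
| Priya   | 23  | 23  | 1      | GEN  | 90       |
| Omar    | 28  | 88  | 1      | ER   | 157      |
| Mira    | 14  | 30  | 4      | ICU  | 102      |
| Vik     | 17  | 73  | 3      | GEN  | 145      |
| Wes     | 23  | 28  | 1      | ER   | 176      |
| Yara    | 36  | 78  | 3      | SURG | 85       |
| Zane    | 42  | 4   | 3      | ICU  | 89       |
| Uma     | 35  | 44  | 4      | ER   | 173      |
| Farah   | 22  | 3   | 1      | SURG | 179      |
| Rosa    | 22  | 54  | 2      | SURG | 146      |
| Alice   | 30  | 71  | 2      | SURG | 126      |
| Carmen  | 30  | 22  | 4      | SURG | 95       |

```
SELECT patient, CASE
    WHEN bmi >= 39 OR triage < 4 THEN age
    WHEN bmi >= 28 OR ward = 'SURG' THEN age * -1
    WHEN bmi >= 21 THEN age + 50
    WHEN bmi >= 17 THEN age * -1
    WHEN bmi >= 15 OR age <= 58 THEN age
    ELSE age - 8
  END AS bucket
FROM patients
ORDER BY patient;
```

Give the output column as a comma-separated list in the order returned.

71, -22, 3, 30, 88, 23, 54, 127, -44, 73, 28, 78, 4

patient=Alice: bmi >= 39 OR triage < 4 → 71
patient=Carmen: bmi >= 28 OR ward = 'SURG' → -22
patient=Farah: bmi >= 39 OR triage < 4 → 3
patient=Mira: bmi >= 15 OR age <= 58 → 30
patient=Omar: bmi >= 39 OR triage < 4 → 88
patient=Priya: bmi >= 39 OR triage < 4 → 23
patient=Rosa: bmi >= 39 OR triage < 4 → 54
patient=Tara: bmi >= 21 → 127
patient=Uma: bmi >= 28 OR ward = 'SURG' → -44
patient=Vik: bmi >= 39 OR triage < 4 → 73
patient=Wes: bmi >= 39 OR triage < 4 → 28
patient=Yara: bmi >= 39 OR triage < 4 → 78
patient=Zane: bmi >= 39 OR triage < 4 → 4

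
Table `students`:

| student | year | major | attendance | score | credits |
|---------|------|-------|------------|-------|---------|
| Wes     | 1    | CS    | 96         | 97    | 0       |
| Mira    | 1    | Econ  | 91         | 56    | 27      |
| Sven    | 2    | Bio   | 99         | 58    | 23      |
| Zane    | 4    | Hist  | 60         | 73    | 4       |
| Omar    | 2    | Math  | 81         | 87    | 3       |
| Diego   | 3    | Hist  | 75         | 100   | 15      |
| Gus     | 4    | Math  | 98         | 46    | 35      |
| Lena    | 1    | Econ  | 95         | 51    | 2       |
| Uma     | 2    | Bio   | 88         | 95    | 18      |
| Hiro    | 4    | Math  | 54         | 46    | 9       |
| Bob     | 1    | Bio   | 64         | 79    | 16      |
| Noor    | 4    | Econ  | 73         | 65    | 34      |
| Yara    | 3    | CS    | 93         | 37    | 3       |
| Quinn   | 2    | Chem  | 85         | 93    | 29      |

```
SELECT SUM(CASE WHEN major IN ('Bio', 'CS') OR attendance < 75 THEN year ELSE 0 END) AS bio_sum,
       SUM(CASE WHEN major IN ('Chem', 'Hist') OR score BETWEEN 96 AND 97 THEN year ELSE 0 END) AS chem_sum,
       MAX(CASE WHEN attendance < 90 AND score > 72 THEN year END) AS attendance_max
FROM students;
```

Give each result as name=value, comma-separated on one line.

[bio_sum: major IN ('Bio', 'CS') OR attendance < 75]
student=Wes: ✓ → 1
student=Mira: ✗
student=Sven: ✓ → 2
student=Zane: ✓ → 4
student=Omar: ✗
student=Diego: ✗
student=Gus: ✗
student=Lena: ✗
student=Uma: ✓ → 2
student=Hiro: ✓ → 4
student=Bob: ✓ → 1
student=Noor: ✓ → 4
student=Yara: ✓ → 3
student=Quinn: ✗
bio_sum = 1 + 2 + 4 + 2 + 4 + 1 + 4 + 3 = 21
—
[chem_sum: major IN ('Chem', 'Hist') OR score BETWEEN 96 AND 97]
student=Wes: ✓ → 1
student=Mira: ✗
student=Sven: ✗
student=Zane: ✓ → 4
student=Omar: ✗
student=Diego: ✓ → 3
student=Gus: ✗
student=Lena: ✗
student=Uma: ✗
student=Hiro: ✗
student=Bob: ✗
student=Noor: ✗
student=Yara: ✗
student=Quinn: ✓ → 2
chem_sum = 1 + 4 + 3 + 2 = 10
—
[attendance_max: attendance < 90 AND score > 72]
student=Wes: ✗
student=Mira: ✗
student=Sven: ✗
student=Zane: ✓ → 4
student=Omar: ✓ → 2
student=Diego: ✓ → 3
student=Gus: ✗
student=Lena: ✗
student=Uma: ✓ → 2
student=Hiro: ✗
student=Bob: ✓ → 1
student=Noor: ✗
student=Yara: ✗
student=Quinn: ✓ → 2
attendance_max = MAX(4, 2, 3, 2, 1, 2) = 4

bio_sum=21, chem_sum=10, attendance_max=4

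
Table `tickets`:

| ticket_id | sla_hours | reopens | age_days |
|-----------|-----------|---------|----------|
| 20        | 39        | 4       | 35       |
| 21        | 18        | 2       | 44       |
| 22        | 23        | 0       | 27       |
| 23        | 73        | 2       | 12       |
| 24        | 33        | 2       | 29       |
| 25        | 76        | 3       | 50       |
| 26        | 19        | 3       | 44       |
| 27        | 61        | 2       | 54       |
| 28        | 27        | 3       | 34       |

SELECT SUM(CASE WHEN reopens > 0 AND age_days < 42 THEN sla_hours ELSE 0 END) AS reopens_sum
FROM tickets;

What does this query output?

ticket_id=20: ✓ → 39
ticket_id=21: ✗
ticket_id=22: ✗
ticket_id=23: ✓ → 73
ticket_id=24: ✓ → 33
ticket_id=25: ✗
ticket_id=26: ✗
ticket_id=27: ✗
ticket_id=28: ✓ → 27
reopens_sum = 39 + 73 + 33 + 27 = 172

172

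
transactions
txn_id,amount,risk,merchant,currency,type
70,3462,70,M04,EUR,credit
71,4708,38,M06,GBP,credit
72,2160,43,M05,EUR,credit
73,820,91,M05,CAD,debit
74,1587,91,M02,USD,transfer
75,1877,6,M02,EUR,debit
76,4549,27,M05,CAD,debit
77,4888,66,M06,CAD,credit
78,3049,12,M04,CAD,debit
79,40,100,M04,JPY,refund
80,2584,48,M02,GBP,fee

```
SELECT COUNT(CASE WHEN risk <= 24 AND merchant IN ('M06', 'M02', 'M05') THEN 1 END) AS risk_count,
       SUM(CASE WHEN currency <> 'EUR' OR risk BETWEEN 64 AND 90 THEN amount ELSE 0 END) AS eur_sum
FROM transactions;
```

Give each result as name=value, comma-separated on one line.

[risk_count: risk <= 24 AND merchant IN ('M06', 'M02', 'M05')]
txn_id=70: ✗
txn_id=71: ✗
txn_id=72: ✗
txn_id=73: ✗
txn_id=74: ✗
txn_id=75: ✓ → 1
txn_id=76: ✗
txn_id=77: ✗
txn_id=78: ✗
txn_id=79: ✗
txn_id=80: ✗
risk_count = COUNT(1) = 1
—
[eur_sum: currency <> 'EUR' OR risk BETWEEN 64 AND 90]
txn_id=70: ✓ → 3462
txn_id=71: ✓ → 4708
txn_id=72: ✗
txn_id=73: ✓ → 820
txn_id=74: ✓ → 1587
txn_id=75: ✗
txn_id=76: ✓ → 4549
txn_id=77: ✓ → 4888
txn_id=78: ✓ → 3049
txn_id=79: ✓ → 40
txn_id=80: ✓ → 2584
eur_sum = 3462 + 4708 + 820 + 1587 + 4549 + 4888 + 3049 + 40 + 2584 = 25687

risk_count=1, eur_sum=25687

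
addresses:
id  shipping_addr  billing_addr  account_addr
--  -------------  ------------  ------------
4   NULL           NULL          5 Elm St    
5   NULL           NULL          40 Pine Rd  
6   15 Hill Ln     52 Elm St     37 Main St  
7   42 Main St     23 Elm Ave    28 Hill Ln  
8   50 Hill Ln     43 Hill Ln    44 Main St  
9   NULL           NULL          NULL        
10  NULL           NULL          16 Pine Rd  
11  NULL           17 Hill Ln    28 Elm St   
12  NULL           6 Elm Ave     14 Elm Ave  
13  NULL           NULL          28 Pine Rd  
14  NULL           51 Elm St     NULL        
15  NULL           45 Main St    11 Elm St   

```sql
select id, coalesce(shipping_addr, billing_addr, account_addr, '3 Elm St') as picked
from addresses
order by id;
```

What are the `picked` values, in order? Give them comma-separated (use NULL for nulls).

id=4: shipping_addr=NULL, billing_addr=NULL, account_addr=5 Elm St → 5 Elm St
id=5: shipping_addr=NULL, billing_addr=NULL, account_addr=40 Pine Rd → 40 Pine Rd
id=6: shipping_addr=15 Hill Ln → 15 Hill Ln
id=7: shipping_addr=42 Main St → 42 Main St
id=8: shipping_addr=50 Hill Ln → 50 Hill Ln
id=9: shipping_addr=NULL, billing_addr=NULL, account_addr=NULL, → literal 3 Elm St → 3 Elm St
id=10: shipping_addr=NULL, billing_addr=NULL, account_addr=16 Pine Rd → 16 Pine Rd
id=11: shipping_addr=NULL, billing_addr=17 Hill Ln → 17 Hill Ln
id=12: shipping_addr=NULL, billing_addr=6 Elm Ave → 6 Elm Ave
id=13: shipping_addr=NULL, billing_addr=NULL, account_addr=28 Pine Rd → 28 Pine Rd
id=14: shipping_addr=NULL, billing_addr=51 Elm St → 51 Elm St
id=15: shipping_addr=NULL, billing_addr=45 Main St → 45 Main St

5 Elm St, 40 Pine Rd, 15 Hill Ln, 42 Main St, 50 Hill Ln, 3 Elm St, 16 Pine Rd, 17 Hill Ln, 6 Elm Ave, 28 Pine Rd, 51 Elm St, 45 Main St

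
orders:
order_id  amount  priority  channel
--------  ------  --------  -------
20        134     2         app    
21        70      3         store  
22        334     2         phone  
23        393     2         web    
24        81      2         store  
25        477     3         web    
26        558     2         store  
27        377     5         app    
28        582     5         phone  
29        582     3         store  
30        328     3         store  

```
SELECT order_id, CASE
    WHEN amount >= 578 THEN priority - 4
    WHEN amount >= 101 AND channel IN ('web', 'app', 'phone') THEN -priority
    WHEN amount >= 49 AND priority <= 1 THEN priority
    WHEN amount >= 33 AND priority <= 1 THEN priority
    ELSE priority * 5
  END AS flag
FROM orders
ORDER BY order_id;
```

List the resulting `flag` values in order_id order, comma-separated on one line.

-2, 15, -2, -2, 10, -3, 10, -5, 1, -1, 15

order_id=20: amount >= 101 AND channel IN ('web', 'app', 'phone') → -2
order_id=21: ELSE → 15
order_id=22: amount >= 101 AND channel IN ('web', 'app', 'phone') → -2
order_id=23: amount >= 101 AND channel IN ('web', 'app', 'phone') → -2
order_id=24: ELSE → 10
order_id=25: amount >= 101 AND channel IN ('web', 'app', 'phone') → -3
order_id=26: ELSE → 10
order_id=27: amount >= 101 AND channel IN ('web', 'app', 'phone') → -5
order_id=28: amount >= 578 → 1
order_id=29: amount >= 578 → -1
order_id=30: ELSE → 15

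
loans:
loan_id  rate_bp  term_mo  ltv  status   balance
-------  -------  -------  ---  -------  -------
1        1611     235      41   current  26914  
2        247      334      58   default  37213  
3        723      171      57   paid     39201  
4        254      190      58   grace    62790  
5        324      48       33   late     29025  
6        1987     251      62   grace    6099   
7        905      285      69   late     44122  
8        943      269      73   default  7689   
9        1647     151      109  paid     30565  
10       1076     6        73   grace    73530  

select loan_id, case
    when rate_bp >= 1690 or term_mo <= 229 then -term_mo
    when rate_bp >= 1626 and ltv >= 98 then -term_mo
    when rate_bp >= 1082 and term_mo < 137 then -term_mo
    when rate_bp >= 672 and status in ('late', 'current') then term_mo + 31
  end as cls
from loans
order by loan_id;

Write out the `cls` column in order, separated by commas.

loan_id=1: rate_bp >= 672 and status in ('late', 'current') → 266
loan_id=2: (no match → NULL) → NULL
loan_id=3: rate_bp >= 1690 or term_mo <= 229 → -171
loan_id=4: rate_bp >= 1690 or term_mo <= 229 → -190
loan_id=5: rate_bp >= 1690 or term_mo <= 229 → -48
loan_id=6: rate_bp >= 1690 or term_mo <= 229 → -251
loan_id=7: rate_bp >= 672 and status in ('late', 'current') → 316
loan_id=8: (no match → NULL) → NULL
loan_id=9: rate_bp >= 1690 or term_mo <= 229 → -151
loan_id=10: rate_bp >= 1690 or term_mo <= 229 → -6

266, NULL, -171, -190, -48, -251, 316, NULL, -151, -6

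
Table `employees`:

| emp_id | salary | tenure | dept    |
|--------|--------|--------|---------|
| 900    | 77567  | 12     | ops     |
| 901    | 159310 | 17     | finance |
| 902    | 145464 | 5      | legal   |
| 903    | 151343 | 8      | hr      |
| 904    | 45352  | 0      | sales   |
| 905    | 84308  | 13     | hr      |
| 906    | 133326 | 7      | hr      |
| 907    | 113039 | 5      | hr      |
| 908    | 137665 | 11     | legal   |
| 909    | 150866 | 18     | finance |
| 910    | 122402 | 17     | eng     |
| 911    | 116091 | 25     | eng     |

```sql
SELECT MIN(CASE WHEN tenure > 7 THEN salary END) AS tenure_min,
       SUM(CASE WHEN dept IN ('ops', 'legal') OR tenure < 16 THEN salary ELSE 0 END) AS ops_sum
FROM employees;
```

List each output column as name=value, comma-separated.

tenure_min=77567, ops_sum=888064

[tenure_min: tenure > 7]
emp_id=900: ✓ → 77567
emp_id=901: ✓ → 159310
emp_id=902: ✗
emp_id=903: ✓ → 151343
emp_id=904: ✗
emp_id=905: ✓ → 84308
emp_id=906: ✗
emp_id=907: ✗
emp_id=908: ✓ → 137665
emp_id=909: ✓ → 150866
emp_id=910: ✓ → 122402
emp_id=911: ✓ → 116091
tenure_min = MIN(77567, 159310, 151343, 84308, 137665, 150866, 122402, 116091) = 77567
—
[ops_sum: dept IN ('ops', 'legal') OR tenure < 16]
emp_id=900: ✓ → 77567
emp_id=901: ✗
emp_id=902: ✓ → 145464
emp_id=903: ✓ → 151343
emp_id=904: ✓ → 45352
emp_id=905: ✓ → 84308
emp_id=906: ✓ → 133326
emp_id=907: ✓ → 113039
emp_id=908: ✓ → 137665
emp_id=909: ✗
emp_id=910: ✗
emp_id=911: ✗
ops_sum = 77567 + 145464 + 151343 + 45352 + 84308 + 133326 + 113039 + 137665 = 888064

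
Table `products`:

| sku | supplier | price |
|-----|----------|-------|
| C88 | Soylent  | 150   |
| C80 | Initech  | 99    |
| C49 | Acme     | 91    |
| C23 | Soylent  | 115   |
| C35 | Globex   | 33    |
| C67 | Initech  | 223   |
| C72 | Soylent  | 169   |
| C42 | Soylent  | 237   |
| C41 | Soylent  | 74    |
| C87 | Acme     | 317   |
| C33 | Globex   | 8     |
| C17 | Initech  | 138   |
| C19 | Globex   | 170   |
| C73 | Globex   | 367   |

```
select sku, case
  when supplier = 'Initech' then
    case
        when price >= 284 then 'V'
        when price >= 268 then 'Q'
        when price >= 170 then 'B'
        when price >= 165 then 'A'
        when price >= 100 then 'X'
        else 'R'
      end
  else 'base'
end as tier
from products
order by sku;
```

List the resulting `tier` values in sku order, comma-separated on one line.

sku=C17: supplier='Initech' → inner[price >= 100] → X
sku=C19: supplier='Globex' → outer ELSE → base
sku=C23: supplier='Soylent' → outer ELSE → base
sku=C33: supplier='Globex' → outer ELSE → base
sku=C35: supplier='Globex' → outer ELSE → base
sku=C41: supplier='Soylent' → outer ELSE → base
sku=C42: supplier='Soylent' → outer ELSE → base
sku=C49: supplier='Acme' → outer ELSE → base
sku=C67: supplier='Initech' → inner[price >= 170] → B
sku=C72: supplier='Soylent' → outer ELSE → base
sku=C73: supplier='Globex' → outer ELSE → base
sku=C80: supplier='Initech' → inner[ELSE] → R
sku=C87: supplier='Acme' → outer ELSE → base
sku=C88: supplier='Soylent' → outer ELSE → base

X, base, base, base, base, base, base, base, B, base, base, R, base, base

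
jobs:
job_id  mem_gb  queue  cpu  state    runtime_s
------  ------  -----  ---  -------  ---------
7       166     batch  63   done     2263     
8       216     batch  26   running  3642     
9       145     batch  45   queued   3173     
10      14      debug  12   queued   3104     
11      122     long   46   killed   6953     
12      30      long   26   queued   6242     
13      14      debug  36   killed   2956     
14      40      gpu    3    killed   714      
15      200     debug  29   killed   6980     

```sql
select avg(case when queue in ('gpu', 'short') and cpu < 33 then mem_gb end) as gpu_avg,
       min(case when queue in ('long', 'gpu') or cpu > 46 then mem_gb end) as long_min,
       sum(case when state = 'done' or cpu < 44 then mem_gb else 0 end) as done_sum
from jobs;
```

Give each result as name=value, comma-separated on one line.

[gpu_avg: queue in ('gpu', 'short') and cpu < 33]
job_id=7: ✗
job_id=8: ✗
job_id=9: ✗
job_id=10: ✗
job_id=11: ✗
job_id=12: ✗
job_id=13: ✗
job_id=14: ✓ → 40
job_id=15: ✗
gpu_avg = 40
—
[long_min: queue in ('long', 'gpu') or cpu > 46]
job_id=7: ✓ → 166
job_id=8: ✗
job_id=9: ✗
job_id=10: ✗
job_id=11: ✓ → 122
job_id=12: ✓ → 30
job_id=13: ✗
job_id=14: ✓ → 40
job_id=15: ✗
long_min = MIN(166, 122, 30, 40) = 30
—
[done_sum: state = 'done' or cpu < 44]
job_id=7: ✓ → 166
job_id=8: ✓ → 216
job_id=9: ✗
job_id=10: ✓ → 14
job_id=11: ✗
job_id=12: ✓ → 30
job_id=13: ✓ → 14
job_id=14: ✓ → 40
job_id=15: ✓ → 200
done_sum = 166 + 216 + 14 + 30 + 14 + 40 + 200 = 680

gpu_avg=40, long_min=30, done_sum=680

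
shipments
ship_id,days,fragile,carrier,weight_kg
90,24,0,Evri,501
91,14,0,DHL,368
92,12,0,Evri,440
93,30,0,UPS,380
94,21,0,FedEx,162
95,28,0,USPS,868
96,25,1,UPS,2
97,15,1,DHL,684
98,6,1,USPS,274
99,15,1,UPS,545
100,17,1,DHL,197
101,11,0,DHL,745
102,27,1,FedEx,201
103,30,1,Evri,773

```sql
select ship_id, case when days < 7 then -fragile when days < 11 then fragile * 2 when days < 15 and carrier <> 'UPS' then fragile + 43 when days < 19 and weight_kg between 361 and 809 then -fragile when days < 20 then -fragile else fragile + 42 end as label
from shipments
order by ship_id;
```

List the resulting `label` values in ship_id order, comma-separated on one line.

ship_id=90: ELSE → 42
ship_id=91: days < 15 and carrier <> 'UPS' → 43
ship_id=92: days < 15 and carrier <> 'UPS' → 43
ship_id=93: ELSE → 42
ship_id=94: ELSE → 42
ship_id=95: ELSE → 42
ship_id=96: ELSE → 43
ship_id=97: days < 19 and weight_kg between 361 and 809 → -1
ship_id=98: days < 7 → -1
ship_id=99: days < 19 and weight_kg between 361 and 809 → -1
ship_id=100: days < 20 → -1
ship_id=101: days < 15 and carrier <> 'UPS' → 43
ship_id=102: ELSE → 43
ship_id=103: ELSE → 43

42, 43, 43, 42, 42, 42, 43, -1, -1, -1, -1, 43, 43, 43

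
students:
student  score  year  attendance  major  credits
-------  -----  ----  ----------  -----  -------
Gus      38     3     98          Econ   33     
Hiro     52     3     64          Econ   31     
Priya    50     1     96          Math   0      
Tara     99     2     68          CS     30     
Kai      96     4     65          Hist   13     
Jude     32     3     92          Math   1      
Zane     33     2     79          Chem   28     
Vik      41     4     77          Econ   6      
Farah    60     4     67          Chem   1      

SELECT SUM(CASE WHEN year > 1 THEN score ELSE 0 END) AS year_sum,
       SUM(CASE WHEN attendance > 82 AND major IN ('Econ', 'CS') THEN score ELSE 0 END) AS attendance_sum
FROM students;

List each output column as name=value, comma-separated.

[year_sum: year > 1]
student=Gus: ✓ → 38
student=Hiro: ✓ → 52
student=Priya: ✗
student=Tara: ✓ → 99
student=Kai: ✓ → 96
student=Jude: ✓ → 32
student=Zane: ✓ → 33
student=Vik: ✓ → 41
student=Farah: ✓ → 60
year_sum = 38 + 52 + 99 + 96 + 32 + 33 + 41 + 60 = 451
—
[attendance_sum: attendance > 82 AND major IN ('Econ', 'CS')]
student=Gus: ✓ → 38
student=Hiro: ✗
student=Priya: ✗
student=Tara: ✗
student=Kai: ✗
student=Jude: ✗
student=Zane: ✗
student=Vik: ✗
student=Farah: ✗
attendance_sum = 38

year_sum=451, attendance_sum=38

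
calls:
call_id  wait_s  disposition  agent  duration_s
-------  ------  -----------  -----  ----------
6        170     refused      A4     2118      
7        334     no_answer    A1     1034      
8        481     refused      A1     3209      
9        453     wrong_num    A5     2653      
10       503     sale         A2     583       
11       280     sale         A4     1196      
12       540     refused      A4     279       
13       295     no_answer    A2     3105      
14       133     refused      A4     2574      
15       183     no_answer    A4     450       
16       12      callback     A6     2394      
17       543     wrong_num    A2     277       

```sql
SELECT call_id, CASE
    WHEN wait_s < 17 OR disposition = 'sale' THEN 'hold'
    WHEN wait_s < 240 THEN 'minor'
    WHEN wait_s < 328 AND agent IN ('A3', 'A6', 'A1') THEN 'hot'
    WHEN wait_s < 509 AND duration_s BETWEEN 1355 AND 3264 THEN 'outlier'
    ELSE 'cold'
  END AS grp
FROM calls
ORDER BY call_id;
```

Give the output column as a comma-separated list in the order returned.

call_id=6: wait_s < 240 → minor
call_id=7: ELSE → cold
call_id=8: wait_s < 509 AND duration_s BETWEEN 1355 AND 3264 → outlier
call_id=9: wait_s < 509 AND duration_s BETWEEN 1355 AND 3264 → outlier
call_id=10: wait_s < 17 OR disposition = 'sale' → hold
call_id=11: wait_s < 17 OR disposition = 'sale' → hold
call_id=12: ELSE → cold
call_id=13: wait_s < 509 AND duration_s BETWEEN 1355 AND 3264 → outlier
call_id=14: wait_s < 240 → minor
call_id=15: wait_s < 240 → minor
call_id=16: wait_s < 17 OR disposition = 'sale' → hold
call_id=17: ELSE → cold

minor, cold, outlier, outlier, hold, hold, cold, outlier, minor, minor, hold, cold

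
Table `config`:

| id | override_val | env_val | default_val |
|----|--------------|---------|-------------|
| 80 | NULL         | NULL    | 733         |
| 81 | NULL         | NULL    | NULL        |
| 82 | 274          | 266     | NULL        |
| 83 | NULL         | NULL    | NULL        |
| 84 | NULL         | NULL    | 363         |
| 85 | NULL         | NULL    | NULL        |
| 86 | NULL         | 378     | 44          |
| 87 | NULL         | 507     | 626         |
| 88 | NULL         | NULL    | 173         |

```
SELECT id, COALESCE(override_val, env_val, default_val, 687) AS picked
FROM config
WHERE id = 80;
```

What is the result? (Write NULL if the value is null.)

id = 80: override_val=NULL, env_val=NULL, default_val=733.
override_val=NULL, env_val=NULL, default_val=733 → 733

733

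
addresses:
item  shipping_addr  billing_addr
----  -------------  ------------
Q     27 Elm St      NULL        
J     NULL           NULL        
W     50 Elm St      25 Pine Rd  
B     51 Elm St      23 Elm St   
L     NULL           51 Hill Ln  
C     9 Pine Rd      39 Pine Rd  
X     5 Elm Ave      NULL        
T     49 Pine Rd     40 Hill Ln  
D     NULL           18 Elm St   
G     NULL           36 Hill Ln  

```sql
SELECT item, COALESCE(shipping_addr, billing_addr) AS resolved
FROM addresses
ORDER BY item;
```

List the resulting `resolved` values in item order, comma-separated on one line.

51 Elm St, 9 Pine Rd, 18 Elm St, 36 Hill Ln, NULL, 51 Hill Ln, 27 Elm St, 49 Pine Rd, 50 Elm St, 5 Elm Ave

item=B: shipping_addr=51 Elm St → 51 Elm St
item=C: shipping_addr=9 Pine Rd → 9 Pine Rd
item=D: shipping_addr=NULL, billing_addr=18 Elm St → 18 Elm St
item=G: shipping_addr=NULL, billing_addr=36 Hill Ln → 36 Hill Ln
item=J: shipping_addr=NULL, billing_addr=NULL (all NULL) → NULL
item=L: shipping_addr=NULL, billing_addr=51 Hill Ln → 51 Hill Ln
item=Q: shipping_addr=27 Elm St → 27 Elm St
item=T: shipping_addr=49 Pine Rd → 49 Pine Rd
item=W: shipping_addr=50 Elm St → 50 Elm St
item=X: shipping_addr=5 Elm Ave → 5 Elm Ave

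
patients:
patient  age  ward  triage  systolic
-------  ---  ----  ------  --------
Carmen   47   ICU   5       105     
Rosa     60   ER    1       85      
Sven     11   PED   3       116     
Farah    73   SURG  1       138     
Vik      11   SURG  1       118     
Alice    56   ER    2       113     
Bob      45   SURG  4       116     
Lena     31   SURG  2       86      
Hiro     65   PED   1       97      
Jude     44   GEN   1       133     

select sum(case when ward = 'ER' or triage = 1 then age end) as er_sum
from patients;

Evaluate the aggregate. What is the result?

patient=Carmen: ✗
patient=Rosa: ✓ → 60
patient=Sven: ✗
patient=Farah: ✓ → 73
patient=Vik: ✓ → 11
patient=Alice: ✓ → 56
patient=Bob: ✗
patient=Lena: ✗
patient=Hiro: ✓ → 65
patient=Jude: ✓ → 44
er_sum = 60 + 73 + 11 + 56 + 65 + 44 = 309

309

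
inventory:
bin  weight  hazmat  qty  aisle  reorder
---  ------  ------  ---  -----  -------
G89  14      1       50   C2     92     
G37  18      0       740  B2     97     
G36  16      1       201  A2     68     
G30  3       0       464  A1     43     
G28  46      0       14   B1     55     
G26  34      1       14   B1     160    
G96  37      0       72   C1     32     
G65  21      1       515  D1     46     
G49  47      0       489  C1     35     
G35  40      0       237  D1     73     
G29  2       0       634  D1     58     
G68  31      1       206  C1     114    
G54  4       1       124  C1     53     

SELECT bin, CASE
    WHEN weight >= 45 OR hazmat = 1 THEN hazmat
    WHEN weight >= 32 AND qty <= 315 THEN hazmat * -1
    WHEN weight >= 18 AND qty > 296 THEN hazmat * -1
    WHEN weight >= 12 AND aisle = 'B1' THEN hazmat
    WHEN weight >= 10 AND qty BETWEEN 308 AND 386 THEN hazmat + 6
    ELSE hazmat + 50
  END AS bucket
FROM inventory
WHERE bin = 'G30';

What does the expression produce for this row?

50

bin = G30: weight=3, hazmat=0, qty=464, aisle=A1, reorder=43.
weight >= 45 OR hazmat = 1 → false
weight >= 32 AND qty <= 315 → false
weight >= 18 AND qty > 296 → false
weight >= 12 AND aisle = 'B1' → false
weight >= 10 AND qty BETWEEN 308 AND 386 → false
No prior WHEN matched → ELSE → 50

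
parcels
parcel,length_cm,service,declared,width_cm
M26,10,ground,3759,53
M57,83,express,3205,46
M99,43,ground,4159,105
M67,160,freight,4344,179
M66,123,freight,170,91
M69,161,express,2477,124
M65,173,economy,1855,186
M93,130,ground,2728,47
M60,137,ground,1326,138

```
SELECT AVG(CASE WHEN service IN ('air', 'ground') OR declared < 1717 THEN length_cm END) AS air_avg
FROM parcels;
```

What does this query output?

88.6

parcel=M26: ✓ → 10
parcel=M57: ✗
parcel=M99: ✓ → 43
parcel=M67: ✗
parcel=M66: ✓ → 123
parcel=M69: ✗
parcel=M65: ✗
parcel=M93: ✓ → 130
parcel=M60: ✓ → 137
air_avg = (10 + 43 + 123 + 130 + 137) / 5 = 88.6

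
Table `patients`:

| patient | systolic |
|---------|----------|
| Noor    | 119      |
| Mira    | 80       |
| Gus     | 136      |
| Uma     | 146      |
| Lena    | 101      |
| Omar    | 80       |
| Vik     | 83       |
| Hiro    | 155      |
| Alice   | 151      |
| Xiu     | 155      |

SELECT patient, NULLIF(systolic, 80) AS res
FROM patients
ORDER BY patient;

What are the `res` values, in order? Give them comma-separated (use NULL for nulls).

151, 136, 155, 101, NULL, 119, NULL, 146, 83, 155

patient=Alice: systolic=151 vs 80: differ → 151
patient=Gus: systolic=136 vs 80: differ → 136
patient=Hiro: systolic=155 vs 80: differ → 155
patient=Lena: systolic=101 vs 80: differ → 101
patient=Mira: systolic=80 vs 80: equal → NULL
patient=Noor: systolic=119 vs 80: differ → 119
patient=Omar: systolic=80 vs 80: equal → NULL
patient=Uma: systolic=146 vs 80: differ → 146
patient=Vik: systolic=83 vs 80: differ → 83
patient=Xiu: systolic=155 vs 80: differ → 155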